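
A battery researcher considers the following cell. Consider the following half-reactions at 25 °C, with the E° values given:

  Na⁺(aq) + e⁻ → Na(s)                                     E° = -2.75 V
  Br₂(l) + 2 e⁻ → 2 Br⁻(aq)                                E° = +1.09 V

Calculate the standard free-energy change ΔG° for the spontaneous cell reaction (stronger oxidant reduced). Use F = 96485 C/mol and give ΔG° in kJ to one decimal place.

Br₂/Br⁻ (E° = +1.09 V) is the cathode; Na⁺/Na (E° = -2.75 V) is the anode, so E°cell = +3.84 V.
Balancing electrons gives n = 2 (lcm of 2 and 1).
ΔG° = −nFE° = −(2)(96485)(+3.84) = -741,005 J = -741.0 kJ.

-741.0 kJ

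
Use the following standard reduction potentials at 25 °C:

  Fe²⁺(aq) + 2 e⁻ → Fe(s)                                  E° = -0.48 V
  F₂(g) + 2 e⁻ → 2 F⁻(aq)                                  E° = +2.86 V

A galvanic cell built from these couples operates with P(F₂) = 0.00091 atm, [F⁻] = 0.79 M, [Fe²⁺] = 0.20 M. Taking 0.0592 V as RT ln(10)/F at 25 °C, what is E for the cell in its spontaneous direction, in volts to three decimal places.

+3.277 V

F₂/F⁻ is the cathode (higher E°), Fe²⁺/Fe the anode: E°cell = +2.86 − (-0.48) = +3.34 V, n = 2.
Overall: F₂(g) + Fe(s) → 2 F⁻(aq) + Fe²⁺(aq)
Q = [F⁻]^2·[Fe²⁺] / (P(F₂)); log Q = 2.137.
E = E° − (0.0592/n) log Q = +3.34 − (0.0592/2)(2.137) = +3.277 V.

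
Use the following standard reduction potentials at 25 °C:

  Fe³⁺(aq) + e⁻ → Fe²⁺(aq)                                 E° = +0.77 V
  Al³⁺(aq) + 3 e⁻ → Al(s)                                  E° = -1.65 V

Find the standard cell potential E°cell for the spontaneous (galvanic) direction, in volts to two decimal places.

The Fe³⁺/Fe²⁺ couple has the higher reduction potential, so it is the cathode; Al³⁺/Al is oxidised at the anode.
E°cell = E°(cathode) − E°(anode) = (+0.77) − (-1.65) = +2.42 V.
Since E°cell > 0, the reaction is spontaneous under standard conditions.

+2.42 V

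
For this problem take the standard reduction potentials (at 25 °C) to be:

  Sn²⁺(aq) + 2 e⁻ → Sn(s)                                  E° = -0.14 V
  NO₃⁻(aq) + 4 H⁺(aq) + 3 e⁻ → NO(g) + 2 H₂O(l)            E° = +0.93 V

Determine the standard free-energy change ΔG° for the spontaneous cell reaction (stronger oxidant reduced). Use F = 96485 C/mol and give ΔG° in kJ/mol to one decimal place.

-619.4 kJ/mol

NO₃⁻/NO (E° = +0.93 V) is the cathode; Sn²⁺/Sn (E° = -0.14 V) is the anode, so E°cell = +1.07 V.
Balancing electrons gives n = 6 (lcm of 3 and 2).
ΔG° = −nFE° = −(6)(96485)(+1.07) = -619,434 J = -619.4 kJ/mol.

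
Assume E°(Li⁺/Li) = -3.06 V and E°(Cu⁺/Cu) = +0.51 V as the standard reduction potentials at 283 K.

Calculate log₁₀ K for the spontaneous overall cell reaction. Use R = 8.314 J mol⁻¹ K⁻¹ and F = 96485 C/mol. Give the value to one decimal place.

Cathode: Cu⁺/Cu; anode: Li⁺/Li. E°cell = (+0.51) − (-3.06) = +3.57 V, with n = 1.
ΔG° = −nFE° = −RT ln K, so ln K = nFE°/(RT) = (1)(96485)(+3.57) / ((8.314)(283)) = 146.397.
log₁₀ K = 146.397 / ln 10 = 63.6.

63.6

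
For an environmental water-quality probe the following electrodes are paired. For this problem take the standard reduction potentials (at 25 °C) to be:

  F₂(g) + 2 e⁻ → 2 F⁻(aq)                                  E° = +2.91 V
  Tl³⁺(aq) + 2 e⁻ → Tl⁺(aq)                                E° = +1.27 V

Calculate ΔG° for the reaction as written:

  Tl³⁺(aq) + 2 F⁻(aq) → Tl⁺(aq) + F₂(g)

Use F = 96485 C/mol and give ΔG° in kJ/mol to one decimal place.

As written, Tl³⁺/Tl⁺ is reduced (cathode) and F₂/F⁻ is oxidised (anode), so E°cell = (+1.27) − (+2.91) = -1.64 V.
Balancing electrons gives n = 2.
ΔG° = −nFE° = −(2)(96485)(-1.64) = 316,471 J = +316.5 kJ/mol.

+316.5 kJ/mol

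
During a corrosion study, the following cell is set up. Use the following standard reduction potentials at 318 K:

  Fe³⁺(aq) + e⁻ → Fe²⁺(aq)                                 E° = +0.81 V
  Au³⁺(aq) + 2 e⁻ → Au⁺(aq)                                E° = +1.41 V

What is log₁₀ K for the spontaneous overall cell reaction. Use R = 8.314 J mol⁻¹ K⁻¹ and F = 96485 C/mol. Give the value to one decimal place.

19.0

Cathode: Au³⁺/Au⁺; anode: Fe³⁺/Fe²⁺. E°cell = (+1.41) − (+0.81) = +0.60 V, with n = 2.
ΔG° = −nFE° = −RT ln K, so ln K = nFE°/(RT) = (2)(96485)(+0.60) / ((8.314)(318)) = 43.793.
log₁₀ K = 43.793 / ln 10 = 19.0.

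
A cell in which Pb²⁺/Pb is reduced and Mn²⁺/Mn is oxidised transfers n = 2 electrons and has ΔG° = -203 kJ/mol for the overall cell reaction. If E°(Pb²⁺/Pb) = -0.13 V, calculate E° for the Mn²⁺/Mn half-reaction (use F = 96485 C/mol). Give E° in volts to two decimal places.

E°cell = −ΔG°/(nF) = −(-203×10³)/((2)(96485)) = +1.052 V.
Since Pb²⁺/Pb is the cathode and Mn²⁺/Mn the anode, E°cell = E°(Pb²⁺/Pb) − E°(Mn²⁺/Mn).
So E°(Mn²⁺/Mn) = E°(Pb²⁺/Pb) − E°cell = (-0.13) − (+1.052) = -1.18 V.

-1.18 V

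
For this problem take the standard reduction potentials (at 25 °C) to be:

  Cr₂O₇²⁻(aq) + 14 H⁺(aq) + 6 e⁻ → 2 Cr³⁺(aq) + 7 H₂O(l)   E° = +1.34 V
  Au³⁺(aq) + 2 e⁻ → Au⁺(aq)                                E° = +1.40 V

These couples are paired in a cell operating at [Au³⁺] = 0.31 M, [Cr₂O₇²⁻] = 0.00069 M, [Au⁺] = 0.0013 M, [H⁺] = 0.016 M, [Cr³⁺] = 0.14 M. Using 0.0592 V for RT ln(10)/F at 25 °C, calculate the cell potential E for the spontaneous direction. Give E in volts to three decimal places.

+0.393 V

Au³⁺/Au⁺ is the cathode (higher E°), Cr₂O₇²⁻/Cr³⁺ the anode: E°cell = +1.40 − (+1.34) = +0.06 V, n = 6.
Overall: 3 Au³⁺(aq) + 2 Cr³⁺(aq) + 7 H₂O(l) → 3 Au⁺(aq) + Cr₂O₇²⁻(aq) + 14 H⁺(aq)
Q = [Au⁺]^3·[Cr₂O₇²⁻]·[H⁺]^14 / ([Au³⁺]^3·[Cr³⁺]^2); log Q = -33.728.
E = E° − (0.0592/n) log Q = +0.06 − (0.0592/6)(-33.728) = +0.393 V.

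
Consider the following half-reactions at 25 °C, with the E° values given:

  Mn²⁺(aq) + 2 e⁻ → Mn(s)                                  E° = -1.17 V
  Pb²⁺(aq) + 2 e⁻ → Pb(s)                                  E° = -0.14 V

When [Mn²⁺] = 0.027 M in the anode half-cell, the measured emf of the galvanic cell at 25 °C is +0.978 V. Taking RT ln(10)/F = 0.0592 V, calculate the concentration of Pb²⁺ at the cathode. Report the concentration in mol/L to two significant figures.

0.00047 M

Pb²⁺/Pb is the cathode, Mn²⁺/Mn the anode: E°cell = +1.03 V, n = 2.
Overall reaction: Pb²⁺(aq) + Mn(s) → Pb(s) + Mn²⁺(aq); Q = [Mn²⁺]^1/[Pb²⁺]^1.
From E = E° − (0.0592/n) log Q: log Q = (E° − E)·n/0.0592 = (+1.03 − (+0.978))·2/0.0592 = 1.7568.
So 1·log[Pb²⁺] = 1·log(0.027) − log Q = -1.5686 − (1.7568) = -3.3254; [Pb²⁺] = 10^(-3.3254) ≈ 0.00047 M.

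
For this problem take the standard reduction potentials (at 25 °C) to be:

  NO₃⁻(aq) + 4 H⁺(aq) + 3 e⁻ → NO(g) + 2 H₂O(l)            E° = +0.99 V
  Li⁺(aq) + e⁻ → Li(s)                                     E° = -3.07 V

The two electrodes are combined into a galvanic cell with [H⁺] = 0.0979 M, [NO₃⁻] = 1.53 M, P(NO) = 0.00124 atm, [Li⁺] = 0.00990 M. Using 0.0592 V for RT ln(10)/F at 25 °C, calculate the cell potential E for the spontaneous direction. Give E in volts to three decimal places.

+4.160 V

NO₃⁻/NO is the cathode (higher E°), Li⁺/Li the anode: E°cell = +0.99 − (-3.07) = +4.06 V, n = 3.
Overall: NO₃⁻(aq) + 4 H⁺(aq) + 3 Li(s) → NO(g) + 2 H₂O(l) + 3 Li⁺(aq)
Q = P(NO)·[Li⁺]^3 / ([NO₃⁻]·[H⁺]^4); log Q = -5.067.
E = E° − (0.0592/n) log Q = +4.06 − (0.0592/3)(-5.067) = +4.160 V.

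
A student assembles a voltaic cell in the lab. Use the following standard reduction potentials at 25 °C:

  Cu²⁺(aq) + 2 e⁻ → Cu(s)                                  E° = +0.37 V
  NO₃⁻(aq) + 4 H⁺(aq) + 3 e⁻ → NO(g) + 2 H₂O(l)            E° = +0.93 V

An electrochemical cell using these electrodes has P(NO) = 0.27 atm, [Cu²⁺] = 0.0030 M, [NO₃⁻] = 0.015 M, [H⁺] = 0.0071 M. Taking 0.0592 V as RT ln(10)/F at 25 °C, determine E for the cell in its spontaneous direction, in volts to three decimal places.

NO₃⁻/NO is the cathode (higher E°), Cu²⁺/Cu the anode: E°cell = +0.93 − (+0.37) = +0.56 V, n = 6.
Overall: 2 NO₃⁻(aq) + 8 H⁺(aq) + 3 Cu(s) → 2 NO(g) + 4 H₂O(l) + 3 Cu²⁺(aq)
Q = P(NO)^2·[Cu²⁺]^3 / ([NO₃⁻]^2·[H⁺]^8); log Q = 12.132.
E = E° − (0.0592/n) log Q = +0.56 − (0.0592/6)(12.132) = +0.440 V.

+0.440 V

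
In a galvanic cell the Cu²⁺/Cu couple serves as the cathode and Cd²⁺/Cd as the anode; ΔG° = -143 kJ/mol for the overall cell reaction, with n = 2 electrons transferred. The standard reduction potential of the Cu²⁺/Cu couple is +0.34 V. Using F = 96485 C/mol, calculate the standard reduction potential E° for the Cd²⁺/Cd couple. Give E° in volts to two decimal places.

-0.40 V

E°cell = −ΔG°/(nF) = −(-143×10³)/((2)(96485)) = +0.741 V.
Since Cu²⁺/Cu is the cathode and Cd²⁺/Cd the anode, E°cell = E°(Cu²⁺/Cu) − E°(Cd²⁺/Cd).
So E°(Cd²⁺/Cd) = E°(Cu²⁺/Cu) − E°cell = (+0.34) − (+0.741) = -0.40 V.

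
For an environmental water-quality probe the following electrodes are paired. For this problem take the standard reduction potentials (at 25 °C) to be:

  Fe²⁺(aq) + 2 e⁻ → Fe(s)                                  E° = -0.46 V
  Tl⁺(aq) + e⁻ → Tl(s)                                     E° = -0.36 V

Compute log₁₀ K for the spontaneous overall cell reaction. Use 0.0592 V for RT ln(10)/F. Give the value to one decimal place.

Cathode: Tl⁺/Tl; anode: Fe²⁺/Fe. E°cell = +0.10 V, n = 2.
log K = nE°cell / 0.0592 = (2)(+0.10) / 0.0592 = 3.4.

3.4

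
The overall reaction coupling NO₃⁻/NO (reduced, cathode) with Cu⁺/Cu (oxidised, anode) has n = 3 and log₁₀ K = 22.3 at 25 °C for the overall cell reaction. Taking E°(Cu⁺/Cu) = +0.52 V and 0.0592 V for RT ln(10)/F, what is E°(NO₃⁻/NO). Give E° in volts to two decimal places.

+0.96 V

E°cell = (0.0592/n)·log K = (0.0592/3)(22.3) = +0.440 V.
Since NO₃⁻/NO is the cathode and Cu⁺/Cu the anode, E°cell = E°(NO₃⁻/NO) − E°(Cu⁺/Cu).
So E°(NO₃⁻/NO) = E°cell + E°(Cu⁺/Cu) = +0.440 + (+0.52) = +0.96 V.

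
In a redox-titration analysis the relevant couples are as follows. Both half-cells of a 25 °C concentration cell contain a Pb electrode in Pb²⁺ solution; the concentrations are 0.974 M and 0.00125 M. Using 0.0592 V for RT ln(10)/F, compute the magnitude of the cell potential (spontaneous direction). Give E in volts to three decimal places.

+0.086 V

For a concentration cell E°cell = 0. The 0.974 M side is the cathode (reduction is favoured where [Pb²⁺] is higher).
With n = 2, E = −(0.0592/2) log([Pb²⁺]ₐₙ/[Pb²⁺]꜀ₐₜ) = −(0.0592/2) log(0.00125/0.974) = −(0.0592/2)(-2.892) = +0.086 V.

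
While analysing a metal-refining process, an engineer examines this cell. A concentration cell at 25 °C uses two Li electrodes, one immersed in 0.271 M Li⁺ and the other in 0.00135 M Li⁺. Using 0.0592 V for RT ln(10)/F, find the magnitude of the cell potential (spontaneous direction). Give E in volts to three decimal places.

For a concentration cell E°cell = 0. The 0.271 M side is the cathode (reduction is favoured where [Li⁺] is higher).
With n = 1, E = −(0.0592/1) log([Li⁺]ₐₙ/[Li⁺]꜀ₐₜ) = −(0.0592/1) log(0.00135/0.271) = −(0.0592/1)(-2.303) = +0.136 V.

+0.136 V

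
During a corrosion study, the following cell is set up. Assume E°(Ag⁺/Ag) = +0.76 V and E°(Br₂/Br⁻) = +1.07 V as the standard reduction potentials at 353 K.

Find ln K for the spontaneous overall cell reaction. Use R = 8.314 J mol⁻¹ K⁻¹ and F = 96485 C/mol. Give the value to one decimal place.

20.4

Cathode: Br₂/Br⁻; anode: Ag⁺/Ag. E°cell = (+1.07) − (+0.76) = +0.31 V, with n = 2.
ΔG° = −nFE° = −RT ln K, so ln K = nFE°/(RT) = (2)(96485)(+0.31) / ((8.314)(353)) = 20.383.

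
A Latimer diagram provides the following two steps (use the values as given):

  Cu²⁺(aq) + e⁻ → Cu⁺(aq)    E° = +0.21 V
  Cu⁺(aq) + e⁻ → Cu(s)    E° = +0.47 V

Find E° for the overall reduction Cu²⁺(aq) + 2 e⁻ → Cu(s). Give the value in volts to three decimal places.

Standard free energies of sequential steps add: ΔG°₃ = ΔG°₁ + ΔG°₂, so n₃E°₃ = n₁E°₁ + n₂E°₂.
E°₃ = (1×+0.21 + 1×+0.47) / 2 = (+0.680) / 2 = +0.340 V.

+0.340 V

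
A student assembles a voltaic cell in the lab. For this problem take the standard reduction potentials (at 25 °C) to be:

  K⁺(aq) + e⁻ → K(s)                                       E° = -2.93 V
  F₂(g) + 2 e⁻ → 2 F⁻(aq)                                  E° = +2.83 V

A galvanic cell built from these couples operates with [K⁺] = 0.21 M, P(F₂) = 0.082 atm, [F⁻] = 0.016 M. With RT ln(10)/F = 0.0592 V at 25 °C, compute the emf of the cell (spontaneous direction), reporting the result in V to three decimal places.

+5.874 V

F₂/F⁻ is the cathode (higher E°), K⁺/K the anode: E°cell = +2.83 − (-2.93) = +5.76 V, n = 2.
Overall: F₂(g) + 2 K(s) → 2 F⁻(aq) + 2 K⁺(aq)
Q = [F⁻]^2·[K⁺]^2 / (P(F₂)); log Q = -3.861.
E = E° − (0.0592/n) log Q = +5.76 − (0.0592/2)(-3.861) = +5.874 V.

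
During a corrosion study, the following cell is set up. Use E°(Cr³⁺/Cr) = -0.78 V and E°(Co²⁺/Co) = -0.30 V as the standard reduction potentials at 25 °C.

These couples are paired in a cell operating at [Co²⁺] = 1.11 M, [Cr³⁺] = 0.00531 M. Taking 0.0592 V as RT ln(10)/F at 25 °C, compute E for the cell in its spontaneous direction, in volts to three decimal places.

+0.526 V

Co²⁺/Co is the cathode (higher E°), Cr³⁺/Cr the anode: E°cell = -0.30 − (-0.78) = +0.48 V, n = 6.
Overall: 3 Co²⁺(aq) + 2 Cr(s) → 3 Co(s) + 2 Cr³⁺(aq)
Q = [Cr³⁺]^2 / ([Co²⁺]^3); log Q = -4.686.
E = E° − (0.0592/n) log Q = +0.48 − (0.0592/6)(-4.686) = +0.526 V.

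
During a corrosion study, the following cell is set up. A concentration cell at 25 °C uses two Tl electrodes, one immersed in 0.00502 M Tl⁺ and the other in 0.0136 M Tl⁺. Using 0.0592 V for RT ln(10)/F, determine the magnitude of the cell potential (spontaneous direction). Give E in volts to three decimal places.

For a concentration cell E°cell = 0. The 0.0136 M side is the cathode (reduction is favoured where [Tl⁺] is higher).
With n = 1, E = −(0.0592/1) log([Tl⁺]ₐₙ/[Tl⁺]꜀ₐₜ) = −(0.0592/1) log(0.00502/0.0136) = −(0.0592/1)(-0.433) = +0.026 V.

+0.026 V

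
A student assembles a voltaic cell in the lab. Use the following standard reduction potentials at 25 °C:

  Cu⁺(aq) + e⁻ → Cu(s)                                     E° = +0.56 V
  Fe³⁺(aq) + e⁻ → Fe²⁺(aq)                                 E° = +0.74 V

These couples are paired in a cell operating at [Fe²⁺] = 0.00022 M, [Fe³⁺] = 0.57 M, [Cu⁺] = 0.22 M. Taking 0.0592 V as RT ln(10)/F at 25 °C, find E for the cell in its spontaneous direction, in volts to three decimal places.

+0.421 V

Fe³⁺/Fe²⁺ is the cathode (higher E°), Cu⁺/Cu the anode: E°cell = +0.74 − (+0.56) = +0.18 V, n = 1.
Overall: Fe³⁺(aq) + Cu(s) → Fe²⁺(aq) + Cu⁺(aq)
Q = [Fe²⁺]·[Cu⁺] / ([Fe³⁺]); log Q = -4.071.
E = E° − (0.0592/n) log Q = +0.18 − (0.0592/1)(-4.071) = +0.421 V.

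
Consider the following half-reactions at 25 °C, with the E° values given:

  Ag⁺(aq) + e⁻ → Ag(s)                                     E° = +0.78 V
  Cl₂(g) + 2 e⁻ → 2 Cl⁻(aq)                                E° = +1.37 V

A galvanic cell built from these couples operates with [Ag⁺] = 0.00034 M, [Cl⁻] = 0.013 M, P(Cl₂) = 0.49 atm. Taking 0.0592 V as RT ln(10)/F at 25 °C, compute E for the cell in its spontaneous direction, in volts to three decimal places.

Cl₂/Cl⁻ is the cathode (higher E°), Ag⁺/Ag the anode: E°cell = +1.37 − (+0.78) = +0.59 V, n = 2.
Overall: Cl₂(g) + 2 Ag(s) → 2 Cl⁻(aq) + 2 Ag⁺(aq)
Q = [Cl⁻]^2·[Ag⁺]^2 / (P(Cl₂)); log Q = -10.399.
E = E° − (0.0592/n) log Q = +0.59 − (0.0592/2)(-10.399) = +0.898 V.

+0.898 V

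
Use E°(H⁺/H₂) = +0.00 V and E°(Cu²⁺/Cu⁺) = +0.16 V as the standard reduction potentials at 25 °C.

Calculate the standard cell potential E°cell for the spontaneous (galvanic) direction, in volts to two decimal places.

The Cu²⁺/Cu⁺ couple has the higher reduction potential, so it is the cathode; H⁺/H₂ is oxidised at the anode.
E°cell = E°(cathode) − E°(anode) = (+0.16) − (+0.00) = +0.16 V.

+0.16 V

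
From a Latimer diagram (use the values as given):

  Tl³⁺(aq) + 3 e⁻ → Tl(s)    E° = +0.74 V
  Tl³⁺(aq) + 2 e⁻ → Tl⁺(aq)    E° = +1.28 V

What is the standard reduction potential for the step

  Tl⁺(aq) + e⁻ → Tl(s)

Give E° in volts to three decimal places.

Sequential free energies add, so n₃E°₃ = n₁E°₁ + n₂E°₂.
With n₃ = 3, and the known step contributing 2×(+1.28) V, the unknown satisfies 1·E° = 3×(+0.74) − 2×(+1.28) = -0.340.
E° = -0.340 / 1 = -0.340 V.

-0.340 V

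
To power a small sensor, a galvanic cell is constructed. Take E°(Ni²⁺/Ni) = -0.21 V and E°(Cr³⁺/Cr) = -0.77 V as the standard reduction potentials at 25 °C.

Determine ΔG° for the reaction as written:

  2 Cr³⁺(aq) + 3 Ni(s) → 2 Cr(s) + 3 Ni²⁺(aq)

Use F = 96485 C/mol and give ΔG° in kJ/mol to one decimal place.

As written, Cr³⁺/Cr is reduced (cathode) and Ni²⁺/Ni is oxidised (anode), so E°cell = (-0.77) − (-0.21) = -0.56 V.
Balancing electrons gives n = 6.
ΔG° = −nFE° = −(6)(96485)(-0.56) = 324,190 J = +324.2 kJ/mol.

+324.2 kJ/mol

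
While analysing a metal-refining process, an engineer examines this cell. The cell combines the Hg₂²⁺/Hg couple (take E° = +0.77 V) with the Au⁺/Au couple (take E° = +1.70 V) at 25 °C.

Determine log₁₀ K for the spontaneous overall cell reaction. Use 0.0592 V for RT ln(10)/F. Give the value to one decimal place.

Cathode: Au⁺/Au; anode: Hg₂²⁺/Hg. E°cell = +0.93 V, n = 2.
log K = nE°cell / 0.0592 = (2)(+0.93) / 0.0592 = 31.4.

31.4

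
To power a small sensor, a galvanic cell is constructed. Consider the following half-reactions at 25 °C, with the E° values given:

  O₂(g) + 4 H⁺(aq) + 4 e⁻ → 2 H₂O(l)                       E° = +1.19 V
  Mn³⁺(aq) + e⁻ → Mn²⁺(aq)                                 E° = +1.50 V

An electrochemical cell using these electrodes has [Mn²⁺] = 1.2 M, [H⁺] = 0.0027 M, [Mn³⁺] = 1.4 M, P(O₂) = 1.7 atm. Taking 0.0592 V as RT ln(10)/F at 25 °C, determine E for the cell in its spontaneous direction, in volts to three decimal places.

Mn³⁺/Mn²⁺ is the cathode (higher E°), O₂/H₂O the anode: E°cell = +1.50 − (+1.19) = +0.31 V, n = 4.
Overall: 4 Mn³⁺(aq) + 2 H₂O(l) → 4 Mn²⁺(aq) + O₂(g) + 4 H⁺(aq)
Q = [Mn²⁺]^4·P(O₂)·[H⁺]^4 / ([Mn³⁺]^4); log Q = -10.312.
E = E° − (0.0592/n) log Q = +0.31 − (0.0592/4)(-10.312) = +0.463 V.

+0.463 V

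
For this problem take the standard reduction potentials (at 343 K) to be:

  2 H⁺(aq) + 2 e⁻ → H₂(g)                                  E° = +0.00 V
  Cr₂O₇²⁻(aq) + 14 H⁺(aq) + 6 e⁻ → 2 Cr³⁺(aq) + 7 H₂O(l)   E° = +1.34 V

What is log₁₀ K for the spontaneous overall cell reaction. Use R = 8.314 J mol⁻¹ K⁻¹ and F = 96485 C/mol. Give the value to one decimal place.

Cathode: Cr₂O₇²⁻/Cr³⁺; anode: H⁺/H₂. E°cell = (+1.34) − (+0.00) = +1.34 V, with n = 6.
ΔG° = −nFE° = −RT ln K, so ln K = nFE°/(RT) = (6)(96485)(+1.34) / ((8.314)(343)) = 272.027.
log₁₀ K = 272.027 / ln 10 = 118.1.

118.1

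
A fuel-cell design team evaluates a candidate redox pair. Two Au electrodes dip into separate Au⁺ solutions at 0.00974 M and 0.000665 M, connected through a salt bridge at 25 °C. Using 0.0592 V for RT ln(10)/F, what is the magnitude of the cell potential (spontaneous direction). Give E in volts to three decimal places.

For a concentration cell E°cell = 0. The 0.00974 M side is the cathode (reduction is favoured where [Au⁺] is higher).
With n = 1, E = −(0.0592/1) log([Au⁺]ₐₙ/[Au⁺]꜀ₐₜ) = −(0.0592/1) log(0.000665/0.00974) = −(0.0592/1)(-1.166) = +0.069 V.

+0.069 V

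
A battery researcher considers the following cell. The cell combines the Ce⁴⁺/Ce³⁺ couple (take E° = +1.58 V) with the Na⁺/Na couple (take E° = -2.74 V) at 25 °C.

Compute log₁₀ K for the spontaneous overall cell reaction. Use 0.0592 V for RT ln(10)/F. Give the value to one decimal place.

Cathode: Ce⁴⁺/Ce³⁺; anode: Na⁺/Na. E°cell = +4.32 V, n = 1.
log K = nE°cell / 0.0592 = (1)(+4.32) / 0.0592 = 73.0.

73.0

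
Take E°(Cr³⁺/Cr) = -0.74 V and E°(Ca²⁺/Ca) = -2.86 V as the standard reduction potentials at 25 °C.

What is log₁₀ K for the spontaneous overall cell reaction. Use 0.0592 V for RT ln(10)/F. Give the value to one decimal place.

Cathode: Cr³⁺/Cr; anode: Ca²⁺/Ca. E°cell = +2.12 V, n = 6.
log K = nE°cell / 0.0592 = (6)(+2.12) / 0.0592 = 214.9.

214.9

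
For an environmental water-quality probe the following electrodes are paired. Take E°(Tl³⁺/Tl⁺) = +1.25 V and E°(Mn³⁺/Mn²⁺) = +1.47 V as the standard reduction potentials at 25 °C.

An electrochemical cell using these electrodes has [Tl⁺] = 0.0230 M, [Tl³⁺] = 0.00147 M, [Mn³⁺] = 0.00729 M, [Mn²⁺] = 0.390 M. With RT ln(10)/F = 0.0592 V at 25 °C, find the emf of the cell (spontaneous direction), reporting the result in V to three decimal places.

Mn³⁺/Mn²⁺ is the cathode (higher E°), Tl³⁺/Tl⁺ the anode: E°cell = +1.47 − (+1.25) = +0.22 V, n = 2.
Overall: 2 Mn³⁺(aq) + Tl⁺(aq) → 2 Mn²⁺(aq) + Tl³⁺(aq)
Q = [Mn²⁺]^2·[Tl³⁺] / ([Mn³⁺]^2·[Tl⁺]); log Q = 2.262.
E = E° − (0.0592/n) log Q = +0.22 − (0.0592/2)(2.262) = +0.153 V.

+0.153 V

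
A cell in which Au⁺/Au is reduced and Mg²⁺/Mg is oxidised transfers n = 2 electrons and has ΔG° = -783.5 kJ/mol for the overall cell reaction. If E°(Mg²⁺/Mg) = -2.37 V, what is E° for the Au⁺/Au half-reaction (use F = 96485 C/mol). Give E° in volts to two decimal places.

E°cell = −ΔG°/(nF) = −(-783.5×10³)/((2)(96485)) = +4.060 V.
Since Au⁺/Au is the cathode and Mg²⁺/Mg the anode, E°cell = E°(Au⁺/Au) − E°(Mg²⁺/Mg).
So E°(Au⁺/Au) = E°cell + E°(Mg²⁺/Mg) = +4.060 + (-2.37) = +1.69 V.

+1.69 V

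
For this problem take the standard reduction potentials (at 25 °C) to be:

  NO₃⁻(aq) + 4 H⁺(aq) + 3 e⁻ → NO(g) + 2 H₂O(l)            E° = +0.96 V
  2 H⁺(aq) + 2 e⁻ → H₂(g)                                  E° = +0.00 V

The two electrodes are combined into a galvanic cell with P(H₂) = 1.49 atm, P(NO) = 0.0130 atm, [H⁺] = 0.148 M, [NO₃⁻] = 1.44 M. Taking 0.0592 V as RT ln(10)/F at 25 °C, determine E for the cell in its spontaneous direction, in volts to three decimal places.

NO₃⁻/NO is the cathode (higher E°), H⁺/H₂ the anode: E°cell = +0.96 − (+0.00) = +0.96 V, n = 6.
Overall: 2 NO₃⁻(aq) + 2 H⁺(aq) + 3 H₂(g) → 2 NO(g) + 4 H₂O(l)
Q = P(NO)^2 / ([NO₃⁻]^2·[H⁺]^2·P(H₂)^3); log Q = -2.949.
E = E° − (0.0592/n) log Q = +0.96 − (0.0592/6)(-2.949) = +0.989 V.

+0.989 V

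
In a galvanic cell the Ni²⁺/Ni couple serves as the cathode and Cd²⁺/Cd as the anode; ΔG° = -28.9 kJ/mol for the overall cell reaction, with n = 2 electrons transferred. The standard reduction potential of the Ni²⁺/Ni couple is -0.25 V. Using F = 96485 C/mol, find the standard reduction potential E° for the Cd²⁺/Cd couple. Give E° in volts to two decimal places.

-0.40 V

E°cell = −ΔG°/(nF) = −(-28.9×10³)/((2)(96485)) = +0.150 V.
Since Ni²⁺/Ni is the cathode and Cd²⁺/Cd the anode, E°cell = E°(Ni²⁺/Ni) − E°(Cd²⁺/Cd).
So E°(Cd²⁺/Cd) = E°(Ni²⁺/Ni) − E°cell = (-0.25) − (+0.150) = -0.40 V.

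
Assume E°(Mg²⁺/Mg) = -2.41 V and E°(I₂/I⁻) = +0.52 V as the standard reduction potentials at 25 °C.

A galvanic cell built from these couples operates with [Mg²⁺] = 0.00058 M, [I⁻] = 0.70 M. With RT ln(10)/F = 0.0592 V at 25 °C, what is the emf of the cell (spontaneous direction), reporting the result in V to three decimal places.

I₂/I⁻ is the cathode (higher E°), Mg²⁺/Mg the anode: E°cell = +0.52 − (-2.41) = +2.93 V, n = 2.
Overall: I₂(s) + Mg(s) → 2 I⁻(aq) + Mg²⁺(aq)
Q = [I⁻]^2·[Mg²⁺]; log Q = -3.546.
E = E° − (0.0592/n) log Q = +2.93 − (0.0592/2)(-3.546) = +3.035 V.

+3.035 V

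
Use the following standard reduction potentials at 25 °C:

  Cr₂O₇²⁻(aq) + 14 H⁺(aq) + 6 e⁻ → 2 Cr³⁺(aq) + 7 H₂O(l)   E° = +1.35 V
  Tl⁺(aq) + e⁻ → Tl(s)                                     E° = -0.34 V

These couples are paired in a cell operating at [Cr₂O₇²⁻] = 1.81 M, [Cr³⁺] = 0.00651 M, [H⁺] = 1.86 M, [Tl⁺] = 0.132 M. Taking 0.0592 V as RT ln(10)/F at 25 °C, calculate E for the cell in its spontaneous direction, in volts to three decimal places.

+1.825 V

Cr₂O₇²⁻/Cr³⁺ is the cathode (higher E°), Tl⁺/Tl the anode: E°cell = +1.35 − (-0.34) = +1.69 V, n = 6.
Overall: Cr₂O₇²⁻(aq) + 14 H⁺(aq) + 6 Tl(s) → 2 Cr³⁺(aq) + 7 H₂O(l) + 6 Tl⁺(aq)
Q = [Cr³⁺]^2·[Tl⁺]^6 / ([Cr₂O₇²⁻]·[H⁺]^14); log Q = -13.680.
E = E° − (0.0592/n) log Q = +1.69 − (0.0592/6)(-13.680) = +1.825 V.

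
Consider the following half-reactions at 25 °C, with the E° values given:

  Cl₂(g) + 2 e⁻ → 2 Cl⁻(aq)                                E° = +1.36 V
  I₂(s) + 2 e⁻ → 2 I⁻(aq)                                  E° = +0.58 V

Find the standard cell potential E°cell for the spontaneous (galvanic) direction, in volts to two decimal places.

The Cl₂/Cl⁻ couple has the higher reduction potential, so it is the cathode; I₂/I⁻ is oxidised at the anode.
E°cell = E°(cathode) − E°(anode) = (+1.36) − (+0.58) = +0.78 V.

+0.78 V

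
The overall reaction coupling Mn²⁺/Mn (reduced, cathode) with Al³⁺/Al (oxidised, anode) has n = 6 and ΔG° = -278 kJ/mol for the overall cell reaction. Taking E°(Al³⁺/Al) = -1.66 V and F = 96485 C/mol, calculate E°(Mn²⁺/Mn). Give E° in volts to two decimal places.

-1.18 V

E°cell = −ΔG°/(nF) = −(-278×10³)/((6)(96485)) = +0.480 V.
Since Mn²⁺/Mn is the cathode and Al³⁺/Al the anode, E°cell = E°(Mn²⁺/Mn) − E°(Al³⁺/Al).
So E°(Mn²⁺/Mn) = E°cell + E°(Al³⁺/Al) = +0.480 + (-1.66) = -1.18 V.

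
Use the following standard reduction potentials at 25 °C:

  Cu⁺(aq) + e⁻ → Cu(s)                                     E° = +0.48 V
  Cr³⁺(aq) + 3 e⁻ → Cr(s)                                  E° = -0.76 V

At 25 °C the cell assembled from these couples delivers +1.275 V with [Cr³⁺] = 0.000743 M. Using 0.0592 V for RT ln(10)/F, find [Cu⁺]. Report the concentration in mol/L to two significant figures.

0.35 M

Cu⁺/Cu is the cathode, Cr³⁺/Cr the anode: E°cell = +1.24 V, n = 3.
Overall reaction: 3 Cu⁺(aq) + Cr(s) → 3 Cu(s) + Cr³⁺(aq); Q = [Cr³⁺]^1/[Cu⁺]^3.
From E = E° − (0.0592/n) log Q: log Q = (E° − E)·n/0.0592 = (+1.24 − (+1.275))·3/0.0592 = -1.7736.
So 3·log[Cu⁺] = 1·log(0.000743) − log Q = -3.1290 − (-1.7736) = -1.3554; log[Cu⁺] = -1.3554 / 3 = -0.4518; [Cu⁺] = 10^(-0.4518) ≈ 0.35 M.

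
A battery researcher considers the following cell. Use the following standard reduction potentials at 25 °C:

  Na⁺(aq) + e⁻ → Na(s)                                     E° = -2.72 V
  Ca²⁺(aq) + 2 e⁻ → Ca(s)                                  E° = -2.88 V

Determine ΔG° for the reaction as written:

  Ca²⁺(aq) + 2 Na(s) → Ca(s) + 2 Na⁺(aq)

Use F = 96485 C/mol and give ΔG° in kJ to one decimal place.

+30.9 kJ

As written, Ca²⁺/Ca is reduced (cathode) and Na⁺/Na is oxidised (anode), so E°cell = (-2.88) − (-2.72) = -0.16 V.
Balancing electrons gives n = 2.
ΔG° = −nFE° = −(2)(96485)(-0.16) = 30,875 J = +30.9 kJ.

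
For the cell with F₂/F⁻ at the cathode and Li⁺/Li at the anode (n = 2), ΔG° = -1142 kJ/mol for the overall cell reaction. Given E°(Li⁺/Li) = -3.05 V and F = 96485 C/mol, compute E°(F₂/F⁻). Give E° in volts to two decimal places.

E°cell = −ΔG°/(nF) = −(-1142×10³)/((2)(96485)) = +5.918 V.
Since F₂/F⁻ is the cathode and Li⁺/Li the anode, E°cell = E°(F₂/F⁻) − E°(Li⁺/Li).
So E°(F₂/F⁻) = E°cell + E°(Li⁺/Li) = +5.918 + (-3.05) = +2.87 V.

+2.87 V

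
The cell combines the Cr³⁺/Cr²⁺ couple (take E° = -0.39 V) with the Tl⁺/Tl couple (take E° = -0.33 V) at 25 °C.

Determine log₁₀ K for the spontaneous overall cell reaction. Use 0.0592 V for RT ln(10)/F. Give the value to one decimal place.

1.0

Cathode: Tl⁺/Tl; anode: Cr³⁺/Cr²⁺. E°cell = +0.06 V, n = 1.
log K = nE°cell / 0.0592 = (1)(+0.06) / 0.0592 = 1.0.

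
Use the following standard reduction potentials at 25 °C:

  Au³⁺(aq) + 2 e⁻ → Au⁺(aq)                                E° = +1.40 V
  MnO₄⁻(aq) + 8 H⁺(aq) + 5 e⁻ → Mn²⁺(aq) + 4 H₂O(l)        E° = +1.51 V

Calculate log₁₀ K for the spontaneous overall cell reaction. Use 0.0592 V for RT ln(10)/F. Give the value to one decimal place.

Cathode: MnO₄⁻/Mn²⁺; anode: Au³⁺/Au⁺. E°cell = +0.11 V, n = 10.
log K = nE°cell / 0.0592 = (10)(+0.11) / 0.0592 = 18.6.

18.6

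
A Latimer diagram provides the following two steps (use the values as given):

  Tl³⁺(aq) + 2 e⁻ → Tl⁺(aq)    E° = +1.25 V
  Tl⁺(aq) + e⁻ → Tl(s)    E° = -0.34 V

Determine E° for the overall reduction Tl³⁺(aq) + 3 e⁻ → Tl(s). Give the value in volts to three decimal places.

Standard free energies of sequential steps add: ΔG°₃ = ΔG°₁ + ΔG°₂, so n₃E°₃ = n₁E°₁ + n₂E°₂.
E°₃ = (2×+1.25 + 1×-0.34) / 3 = (+2.160) / 3 = +0.720 V.
Simply averaging or adding the two E° values would be wrong; the electron-weighted sum is required.

+0.720 V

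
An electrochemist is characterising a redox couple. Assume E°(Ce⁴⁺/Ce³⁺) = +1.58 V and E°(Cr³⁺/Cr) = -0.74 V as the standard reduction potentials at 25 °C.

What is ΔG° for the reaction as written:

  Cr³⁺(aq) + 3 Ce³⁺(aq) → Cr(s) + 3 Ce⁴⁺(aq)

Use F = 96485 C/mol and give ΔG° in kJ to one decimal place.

As written, Cr³⁺/Cr is reduced (cathode) and Ce⁴⁺/Ce³⁺ is oxidised (anode), so E°cell = (-0.74) − (+1.58) = -2.32 V.
Balancing electrons gives n = 3.
ΔG° = −nFE° = −(3)(96485)(-2.32) = 671,536 J = +671.5 kJ.

+671.5 kJ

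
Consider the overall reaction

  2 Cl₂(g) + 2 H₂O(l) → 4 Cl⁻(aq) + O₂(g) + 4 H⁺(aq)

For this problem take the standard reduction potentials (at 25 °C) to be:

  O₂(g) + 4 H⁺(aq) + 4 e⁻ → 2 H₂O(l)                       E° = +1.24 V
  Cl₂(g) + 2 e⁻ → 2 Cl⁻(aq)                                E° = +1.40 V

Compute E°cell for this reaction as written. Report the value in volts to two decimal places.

The Cl₂/Cl⁻ couple has the higher reduction potential, so it is the cathode; O₂/H₂O is oxidised at the anode.
E°cell = E°(cathode) − E°(anode) = (+1.40) − (+1.24) = +0.16 V.
Since E°cell > 0, the reaction is spontaneous under standard conditions.

+0.16 V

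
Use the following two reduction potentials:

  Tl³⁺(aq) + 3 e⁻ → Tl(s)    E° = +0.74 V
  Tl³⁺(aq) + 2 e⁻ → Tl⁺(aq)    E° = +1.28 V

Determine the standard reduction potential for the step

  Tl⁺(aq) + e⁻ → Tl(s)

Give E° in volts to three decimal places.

-0.340 V

Sequential free energies add, so n₃E°₃ = n₁E°₁ + n₂E°₂.
With n₃ = 3, and the known step contributing 2×(+1.28) V, the unknown satisfies 1·E° = 3×(+0.74) − 2×(+1.28) = -0.340.
E° = -0.340 / 1 = -0.340 V.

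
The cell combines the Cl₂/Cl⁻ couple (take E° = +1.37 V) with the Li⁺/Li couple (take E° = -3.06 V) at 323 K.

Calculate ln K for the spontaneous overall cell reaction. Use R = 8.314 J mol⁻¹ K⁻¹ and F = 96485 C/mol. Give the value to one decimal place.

318.3

Cathode: Cl₂/Cl⁻; anode: Li⁺/Li. E°cell = (+1.37) − (-3.06) = +4.43 V, with n = 2.
ΔG° = −nFE° = −RT ln K, so ln K = nFE°/(RT) = (2)(96485)(+4.43) / ((8.314)(323)) = 318.333.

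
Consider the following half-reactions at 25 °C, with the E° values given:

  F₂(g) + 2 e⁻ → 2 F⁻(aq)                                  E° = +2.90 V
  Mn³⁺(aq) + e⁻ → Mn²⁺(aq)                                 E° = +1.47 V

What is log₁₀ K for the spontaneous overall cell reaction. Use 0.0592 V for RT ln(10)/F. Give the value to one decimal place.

48.3

Cathode: F₂/F⁻; anode: Mn³⁺/Mn²⁺. E°cell = +1.43 V, n = 2.
log K = nE°cell / 0.0592 = (2)(+1.43) / 0.0592 = 48.3.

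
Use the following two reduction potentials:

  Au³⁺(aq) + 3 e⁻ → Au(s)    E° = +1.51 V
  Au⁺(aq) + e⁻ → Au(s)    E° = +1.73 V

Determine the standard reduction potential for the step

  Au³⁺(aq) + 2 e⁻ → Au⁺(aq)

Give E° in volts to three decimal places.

+1.400 V

Sequential free energies add, so n₃E°₃ = n₁E°₁ + n₂E°₂.
With n₃ = 3, and the known step contributing 1×(+1.73) V, the unknown satisfies 2·E° = 3×(+1.51) − 1×(+1.73) = +2.800.
E° = +2.800 / 2 = +1.400 V.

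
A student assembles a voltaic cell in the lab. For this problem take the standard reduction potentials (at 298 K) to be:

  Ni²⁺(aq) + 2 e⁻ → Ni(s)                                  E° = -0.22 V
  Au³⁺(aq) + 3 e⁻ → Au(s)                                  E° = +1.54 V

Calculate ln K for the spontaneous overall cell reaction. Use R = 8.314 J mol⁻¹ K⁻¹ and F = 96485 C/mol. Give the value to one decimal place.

Cathode: Au³⁺/Au; anode: Ni²⁺/Ni. E°cell = (+1.54) − (-0.22) = +1.76 V, with n = 6.
ΔG° = −nFE° = −RT ln K, so ln K = nFE°/(RT) = (6)(96485)(+1.76) / ((8.314)(298)) = 411.242.

411.2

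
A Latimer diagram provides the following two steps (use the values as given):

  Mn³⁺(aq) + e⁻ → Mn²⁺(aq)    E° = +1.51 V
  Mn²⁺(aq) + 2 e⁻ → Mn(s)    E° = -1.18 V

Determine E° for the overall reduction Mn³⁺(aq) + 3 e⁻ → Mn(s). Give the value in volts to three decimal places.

Since ΔG° = −nFE° is additive over sequential reductions, n₃E°₃ = n₁E°₁ + n₂E°₂.
E°₃ = (1×+1.51 + 2×-1.18) / 3 = (-0.850) / 3 = -0.283 V.
Simply averaging or adding the two E° values would be wrong; the electron-weighted sum is required.

-0.283 V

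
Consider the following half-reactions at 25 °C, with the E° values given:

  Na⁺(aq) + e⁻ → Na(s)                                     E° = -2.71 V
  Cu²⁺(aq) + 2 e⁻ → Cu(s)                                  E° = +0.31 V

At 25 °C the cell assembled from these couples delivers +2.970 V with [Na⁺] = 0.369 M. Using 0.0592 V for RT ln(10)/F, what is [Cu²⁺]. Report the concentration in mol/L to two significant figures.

Cu²⁺/Cu is the cathode, Na⁺/Na the anode: E°cell = +3.02 V, n = 2.
Overall reaction: Cu²⁺(aq) + 2 Na(s) → Cu(s) + 2 Na⁺(aq); Q = [Na⁺]^2/[Cu²⁺]^1.
From E = E° − (0.0592/n) log Q: log Q = (E° − E)·n/0.0592 = (+3.02 − (+2.970))·2/0.0592 = 1.6892.
So 1·log[Cu²⁺] = 2·log(0.369) − log Q = -0.8659 − (1.6892) = -2.5551; [Cu²⁺] = 10^(-2.5551) ≈ 0.0028 M.

0.0028 M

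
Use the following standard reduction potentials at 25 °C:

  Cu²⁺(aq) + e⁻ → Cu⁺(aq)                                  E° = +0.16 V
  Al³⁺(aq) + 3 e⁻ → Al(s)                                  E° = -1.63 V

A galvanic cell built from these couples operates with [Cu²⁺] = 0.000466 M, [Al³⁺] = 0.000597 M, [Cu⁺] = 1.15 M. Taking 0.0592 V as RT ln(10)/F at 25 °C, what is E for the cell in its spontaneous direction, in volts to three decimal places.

+1.653 V

Cu²⁺/Cu⁺ is the cathode (higher E°), Al³⁺/Al the anode: E°cell = +0.16 − (-1.63) = +1.79 V, n = 3.
Overall: 3 Cu²⁺(aq) + Al(s) → 3 Cu⁺(aq) + Al³⁺(aq)
Q = [Cu⁺]^3·[Al³⁺] / ([Cu²⁺]^3); log Q = 6.953.
E = E° − (0.0592/n) log Q = +1.79 − (0.0592/3)(6.953) = +1.653 V.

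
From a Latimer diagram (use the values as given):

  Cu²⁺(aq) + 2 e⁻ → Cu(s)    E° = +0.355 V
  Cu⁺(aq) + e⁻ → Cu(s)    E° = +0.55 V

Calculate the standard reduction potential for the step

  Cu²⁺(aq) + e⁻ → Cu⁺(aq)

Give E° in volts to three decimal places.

Sequential free energies add, so n₃E°₃ = n₁E°₁ + n₂E°₂.
With n₃ = 2, and the known step contributing 1×(+0.55) V, the unknown satisfies 1·E° = 2×(+0.355) − 1×(+0.55) = +0.160.
E° = +0.160 / 1 = +0.160 V.

+0.160 V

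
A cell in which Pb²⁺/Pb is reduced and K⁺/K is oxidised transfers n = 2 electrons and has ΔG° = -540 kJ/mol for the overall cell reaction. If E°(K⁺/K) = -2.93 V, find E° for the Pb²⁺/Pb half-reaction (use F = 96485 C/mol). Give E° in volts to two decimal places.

E°cell = −ΔG°/(nF) = −(-540×10³)/((2)(96485)) = +2.798 V.
Since Pb²⁺/Pb is the cathode and K⁺/K the anode, E°cell = E°(Pb²⁺/Pb) − E°(K⁺/K).
So E°(Pb²⁺/Pb) = E°cell + E°(K⁺/K) = +2.798 + (-2.93) = -0.13 V.

-0.13 V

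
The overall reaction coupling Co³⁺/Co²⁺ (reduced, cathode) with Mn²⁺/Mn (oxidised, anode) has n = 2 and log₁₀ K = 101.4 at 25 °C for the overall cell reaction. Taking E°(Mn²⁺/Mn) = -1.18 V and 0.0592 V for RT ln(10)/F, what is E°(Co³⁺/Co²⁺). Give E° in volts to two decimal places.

+1.82 V

E°cell = (0.0592/n)·log K = (0.0592/2)(101.4) = +3.001 V.
Since Co³⁺/Co²⁺ is the cathode and Mn²⁺/Mn the anode, E°cell = E°(Co³⁺/Co²⁺) − E°(Mn²⁺/Mn).
So E°(Co³⁺/Co²⁺) = E°cell + E°(Mn²⁺/Mn) = +3.001 + (-1.18) = +1.82 V.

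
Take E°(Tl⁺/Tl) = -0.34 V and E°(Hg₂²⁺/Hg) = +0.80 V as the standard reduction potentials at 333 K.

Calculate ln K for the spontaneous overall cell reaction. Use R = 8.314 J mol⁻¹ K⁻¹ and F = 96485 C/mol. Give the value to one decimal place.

Cathode: Hg₂²⁺/Hg; anode: Tl⁺/Tl. E°cell = (+0.80) − (-0.34) = +1.14 V, with n = 2.
ΔG° = −nFE° = −RT ln K, so ln K = nFE°/(RT) = (2)(96485)(+1.14) / ((8.314)(333)) = 79.459.

79.5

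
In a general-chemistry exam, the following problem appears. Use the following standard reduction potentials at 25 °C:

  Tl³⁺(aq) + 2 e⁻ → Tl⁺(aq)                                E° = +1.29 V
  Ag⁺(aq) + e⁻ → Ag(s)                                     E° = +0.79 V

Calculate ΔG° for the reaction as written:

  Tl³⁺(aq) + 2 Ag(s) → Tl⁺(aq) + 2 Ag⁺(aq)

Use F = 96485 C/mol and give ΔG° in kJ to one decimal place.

As written, Tl³⁺/Tl⁺ is reduced (cathode) and Ag⁺/Ag is oxidised (anode), so E°cell = (+1.29) − (+0.79) = +0.50 V.
Balancing electrons gives n = 2.
ΔG° = −nFE° = −(2)(96485)(+0.50) = -96,485 J = -96.5 kJ.

-96.5 kJ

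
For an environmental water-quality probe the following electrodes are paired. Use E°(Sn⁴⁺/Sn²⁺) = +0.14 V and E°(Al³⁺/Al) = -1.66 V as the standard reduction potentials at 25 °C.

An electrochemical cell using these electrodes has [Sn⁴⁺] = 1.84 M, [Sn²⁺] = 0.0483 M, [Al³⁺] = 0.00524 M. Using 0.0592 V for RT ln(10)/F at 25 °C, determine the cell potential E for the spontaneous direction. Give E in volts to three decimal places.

Sn⁴⁺/Sn²⁺ is the cathode (higher E°), Al³⁺/Al the anode: E°cell = +0.14 − (-1.66) = +1.80 V, n = 6.
Overall: 3 Sn⁴⁺(aq) + 2 Al(s) → 3 Sn²⁺(aq) + 2 Al³⁺(aq)
Q = [Sn²⁺]^3·[Al³⁺]^2 / ([Sn⁴⁺]^3); log Q = -9.304.
E = E° − (0.0592/n) log Q = +1.80 − (0.0592/6)(-9.304) = +1.892 V.

+1.892 V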